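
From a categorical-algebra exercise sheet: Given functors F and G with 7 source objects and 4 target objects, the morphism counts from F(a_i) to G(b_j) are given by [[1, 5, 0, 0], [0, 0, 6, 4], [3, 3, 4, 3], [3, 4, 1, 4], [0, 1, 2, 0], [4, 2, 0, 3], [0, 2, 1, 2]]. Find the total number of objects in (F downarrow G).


Objects of (F downarrow G) are triples (a, b, h: F(a)->G(b)).
The count equals the sum of all entries in the hom-matrix.
sum(row 0) = 6
sum(row 1) = 10
sum(row 2) = 13
sum(row 3) = 12
sum(row 4) = 3
sum(row 5) = 9
sum(row 6) = 5
Grand total = 58

58


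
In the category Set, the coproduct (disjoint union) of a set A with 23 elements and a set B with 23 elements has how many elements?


In Set, the coproduct A + B is the disjoint union.
|A + B| = |A| + |B| = 23 + 23 = 46

46


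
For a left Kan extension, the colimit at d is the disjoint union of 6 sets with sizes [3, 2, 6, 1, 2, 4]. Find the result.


Pointwise, the left Kan extension (Lan_F H)(d) is the colimit, indexed
by the comma category (F downarrow d), of H composed with the
projection (F downarrow d) -> C. Here that colimit is given
as a coproduct (disjoint union) of sets, so its cardinality is the
sum of the sizes of the summands.
Coproduct of sets with sizes: 3 + 2 + 6 + 1 + 2 + 4
= 18

18


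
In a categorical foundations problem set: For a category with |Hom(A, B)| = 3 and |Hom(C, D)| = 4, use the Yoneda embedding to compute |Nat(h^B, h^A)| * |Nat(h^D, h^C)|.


By the Yoneda lemma, Nat(h^B, h^A) is isomorphic to Hom(A, B),
so |Nat(h^B, h^A)| = |Hom(A, B)| and |Nat(h^D, h^C)| = |Hom(C, D)|.
|Hom(A, B)| = 3, |Hom(C, D)| = 4.
|Nat(h^B, h^A) x Nat(h^D, h^C)| = 3 * 4 = 12

12


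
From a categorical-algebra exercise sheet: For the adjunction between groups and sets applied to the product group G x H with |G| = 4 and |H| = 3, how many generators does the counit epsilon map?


The counit epsilon_K: F(U(K)) -> K of the Free-Forgetful adjunction
maps |K| generators of F(U(K)) into K. For K = G x H (the product group),
|G x H| = |G| * |H|.
Total generators mapped = 4 * 3 = 12.

12


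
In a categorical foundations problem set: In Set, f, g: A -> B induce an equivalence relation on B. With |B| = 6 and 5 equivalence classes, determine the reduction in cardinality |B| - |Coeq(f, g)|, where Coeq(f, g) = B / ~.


The coequalizer Coeq(f, g) = B / ~ has one element per equivalence class.
|B| = 6, |Coeq(f, g)| = 5.
|B| - |Coeq(f, g)| = 6 - 5 = 1.

1


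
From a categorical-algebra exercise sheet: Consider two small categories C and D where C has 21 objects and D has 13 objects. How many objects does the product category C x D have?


The product category C x D has objects that are pairs (c, d).
Number of pairs = |Ob(C)| * |Ob(D)| = 21 * 13 = 273

273


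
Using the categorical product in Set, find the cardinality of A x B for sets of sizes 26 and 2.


In Set, the product A x B is the Cartesian product.
By the universal property, |A x B| = |A| * |B|.
|A x B| = 26 * 2 = 52

52


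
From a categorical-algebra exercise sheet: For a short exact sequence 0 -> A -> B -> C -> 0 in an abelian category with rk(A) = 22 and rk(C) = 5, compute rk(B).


For a short exact sequence 0 -> A -> B -> C -> 0,
rank is additive: rank(B) = rank(A) + rank(C).
rank(B) = 22 + 5 = 27

27


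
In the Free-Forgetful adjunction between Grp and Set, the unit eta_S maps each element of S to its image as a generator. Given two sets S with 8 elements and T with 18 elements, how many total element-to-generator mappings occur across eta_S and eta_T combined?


The unit eta_X: X -> U(F(X)) of the Free-Forgetful adjunction
maps each element of X to a generator of F(X). For X = S + T (disjoint
union in Set), |S + T| = |S| + |T|.
Total mappings = 8 + 18 = 26.

26


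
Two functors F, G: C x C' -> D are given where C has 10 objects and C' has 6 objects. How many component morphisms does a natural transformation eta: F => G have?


A natural transformation eta: F => G assigns one component morphism per
object of the domain category.
The domain is the product category C x C', so
|Ob(C x C')| = |Ob(C)| * |Ob(C')| = 10 * 6 = 60.
Therefore eta has 60 component morphisms.

60


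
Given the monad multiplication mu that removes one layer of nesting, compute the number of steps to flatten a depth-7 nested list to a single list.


Each application of mu: T^2 -> T removes one layer of nesting.
Starting at depth 7 (i.e., T^7(X)), we need to reach T(X).
Number of mu applications = 7 - 1 = 6

6


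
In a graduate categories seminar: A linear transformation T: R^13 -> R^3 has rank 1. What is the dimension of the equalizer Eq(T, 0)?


The equalizer of f and the zero map is ker(f).
By the rank-nullity theorem: dim(ker(f)) = dim(domain) - rank(f).
dim(ker(f)) = 13 - 1 = 12

12


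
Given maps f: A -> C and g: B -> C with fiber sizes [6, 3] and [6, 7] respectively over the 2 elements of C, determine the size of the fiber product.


The pullback A x_C B consists of pairs (a, b) with f(a) = g(b).
For each element c in C, the fiber product has |f^-1(c)| * |g^-1(c)| elements.
Summing over C: 6 * 6 + 3 * 7
= 36 + 21 = 57

57


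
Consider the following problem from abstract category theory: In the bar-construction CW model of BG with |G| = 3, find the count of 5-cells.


In the bar-construction CW model of BG, the n-cells are indexed by
n-tuples [g_1|...|g_n] of non-identity elements of G (degenerate
simplices with some g_i = e do not contribute cells), so there are
(|G| - 1)^n n-cells.
For dim = 5 with |G| = 3:
cells = (3 - 1)^5 = 2^5 = 32

32


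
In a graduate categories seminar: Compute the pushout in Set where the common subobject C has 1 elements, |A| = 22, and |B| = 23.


The pushout A +_C B identifies the images of C in A and B.
|A +_C B| = |A| + |B| - |C| (for injections).
= 22 + 23 - 1 = 44

44


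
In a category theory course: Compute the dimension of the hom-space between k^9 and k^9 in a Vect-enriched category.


In Vect-enriched categories, Hom(k^n, k^m) is the space of m x n matrices.
dim(Hom(k^9, k^9)) = 9 * 9 = 81

81


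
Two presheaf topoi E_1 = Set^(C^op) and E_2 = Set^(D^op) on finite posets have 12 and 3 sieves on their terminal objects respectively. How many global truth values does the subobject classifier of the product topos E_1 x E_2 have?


In a product of presheaf topoi E_1 x E_2, the subobject classifier
is Omega = Omega_1 x Omega_2 (componentwise), so
|Omega(top)| = |Omega_1(top_1)| * |Omega_2(top_2)|.
= 12 * 3 = 36.

36


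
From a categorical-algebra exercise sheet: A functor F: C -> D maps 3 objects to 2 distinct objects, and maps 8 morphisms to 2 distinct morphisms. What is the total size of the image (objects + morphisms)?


The image of F consists of distinct objects and distinct morphisms.
|Im(F)| on objects = 2
|Im(F)| on morphisms = 2
Total image cardinality = 2 + 2 = 4

4


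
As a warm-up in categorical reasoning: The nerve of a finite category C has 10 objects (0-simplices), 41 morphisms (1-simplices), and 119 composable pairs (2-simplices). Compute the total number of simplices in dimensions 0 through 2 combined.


The 2-skeleton of the nerve N(C) consists of simplices in dimensions 0, 1, 2:
  |N(C)_0| = 10 (objects)
  |N(C)_1| = 41 (morphisms)
  |N(C)_2| = 119 (composable pairs)
Total = 10 + 41 + 119 = 170

170


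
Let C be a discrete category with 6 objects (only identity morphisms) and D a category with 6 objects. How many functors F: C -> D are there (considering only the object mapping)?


A functor from a discrete category C to D is determined by
where each object maps. Each of the 6 objects of C can map
to any of the 6 objects of D independently.
Number of functors = 6^6 = 46656

46656


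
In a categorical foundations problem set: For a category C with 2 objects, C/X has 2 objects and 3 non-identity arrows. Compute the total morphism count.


In the slice category C/X, objects are morphisms to X.
Identity morphisms: 2 (one per object of C/X).
Non-identity morphisms: 3.
Total = 2 + 3 = 5

5


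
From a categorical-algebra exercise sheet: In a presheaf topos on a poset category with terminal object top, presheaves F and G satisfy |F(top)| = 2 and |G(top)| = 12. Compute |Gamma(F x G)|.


Global sections of a presheaf on a poset with terminal top satisfy
Gamma(H) ~ H(top). Presheaves admit pointwise products, so
(F x G)(top) = F(top) x G(top) (Cartesian product).
|Gamma(F x G)| = |F(top)| * |G(top)| = 2 * 12 = 24.

24


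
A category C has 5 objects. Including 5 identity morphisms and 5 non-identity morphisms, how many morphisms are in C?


Each object has an identity morphism, giving 5 identities.
Adding the 5 non-identity morphisms:
Total = 5 + 5 = 10

10


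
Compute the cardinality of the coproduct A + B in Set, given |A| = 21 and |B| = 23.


In Set, the coproduct A + B is the disjoint union.
|A + B| = |A| + |B| = 21 + 23 = 44

44


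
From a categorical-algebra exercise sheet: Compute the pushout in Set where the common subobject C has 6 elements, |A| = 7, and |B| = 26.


The pushout A +_C B identifies the images of C in A and B.
|A +_C B| = |A| + |B| - |C| (for injections).
= 7 + 26 - 6 = 27

27


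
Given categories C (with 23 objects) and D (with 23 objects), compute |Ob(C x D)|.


The product category C x D has objects that are pairs (c, d).
Number of pairs = |Ob(C)| * |Ob(D)| = 23 * 23 = 529

529


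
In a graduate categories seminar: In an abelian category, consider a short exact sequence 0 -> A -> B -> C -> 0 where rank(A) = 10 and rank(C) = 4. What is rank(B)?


For a short exact sequence 0 -> A -> B -> C -> 0,
rank is additive: rank(B) = rank(A) + rank(C).
rank(B) = 10 + 4 = 14

14


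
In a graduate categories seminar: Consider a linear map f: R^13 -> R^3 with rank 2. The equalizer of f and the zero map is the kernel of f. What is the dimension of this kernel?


The equalizer of f and the zero map is ker(f).
By the rank-nullity theorem: dim(ker(f)) = dim(domain) - rank(f).
dim(ker(f)) = 13 - 2 = 11

11


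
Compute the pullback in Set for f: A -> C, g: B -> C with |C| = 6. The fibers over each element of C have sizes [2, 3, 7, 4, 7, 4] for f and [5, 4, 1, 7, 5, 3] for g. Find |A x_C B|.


The pullback A x_C B consists of pairs (a, b) with f(a) = g(b).
For each element c in C, the fiber product has |f^-1(c)| * |g^-1(c)| elements.
Summing over C: 2 * 5 + 3 * 4 + 7 * 1 + 4 * 7 + 7 * 5 + 4 * 3
= 10 + 12 + 7 + 28 + 35 + 12 = 104

104


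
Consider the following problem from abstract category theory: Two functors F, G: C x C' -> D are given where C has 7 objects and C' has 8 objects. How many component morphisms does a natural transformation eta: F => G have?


A natural transformation eta: F => G assigns one component morphism per
object of the domain category.
The domain is the product category C x C', so
|Ob(C x C')| = |Ob(C)| * |Ob(C')| = 7 * 8 = 56.
Therefore eta has 56 component morphisms.

56


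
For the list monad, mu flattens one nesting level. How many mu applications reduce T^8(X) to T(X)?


Each application of mu: T^2 -> T removes one layer of nesting.
Starting at depth 8 (i.e., T^8(X)), we need to reach T(X).
Number of mu applications = 8 - 1 = 7

7


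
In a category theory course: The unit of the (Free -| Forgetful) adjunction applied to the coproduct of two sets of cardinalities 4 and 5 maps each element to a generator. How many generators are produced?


The unit eta_X: X -> U(F(X)) of the Free-Forgetful adjunction
maps each element of X to a generator of F(X). For X = S + T (disjoint
union in Set), |S + T| = |S| + |T|.
Total mappings = 4 + 5 = 9.

9


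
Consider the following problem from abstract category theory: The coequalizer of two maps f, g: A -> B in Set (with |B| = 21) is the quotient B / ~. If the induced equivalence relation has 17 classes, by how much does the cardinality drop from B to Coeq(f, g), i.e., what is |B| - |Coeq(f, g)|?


The coequalizer Coeq(f, g) = B / ~ has one element per equivalence class.
|B| = 21, |Coeq(f, g)| = 17.
|B| - |Coeq(f, g)| = 21 - 17 = 4.

4


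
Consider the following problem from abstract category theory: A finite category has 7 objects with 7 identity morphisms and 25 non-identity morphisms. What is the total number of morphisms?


Each object has an identity morphism, giving 7 identities.
Adding the 25 non-identity morphisms:
Total = 7 + 25 = 32

32


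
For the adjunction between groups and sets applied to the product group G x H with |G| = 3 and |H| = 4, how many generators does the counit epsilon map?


The counit epsilon_K: F(U(K)) -> K of the Free-Forgetful adjunction
maps |K| generators of F(U(K)) into K. For K = G x H (the product group),
|G x H| = |G| * |H|.
Total generators mapped = 3 * 4 = 12.

12


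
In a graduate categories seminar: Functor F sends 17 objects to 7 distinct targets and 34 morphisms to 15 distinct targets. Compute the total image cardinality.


The image of F consists of distinct objects and distinct morphisms.
|Im(F)| on objects = 7
|Im(F)| on morphisms = 15
Total image cardinality = 7 + 15 = 22

22


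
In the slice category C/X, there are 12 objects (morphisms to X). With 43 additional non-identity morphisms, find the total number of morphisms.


In the slice category C/X, objects are morphisms to X.
Identity morphisms: 12 (one per object of C/X).
Non-identity morphisms: 43.
Total = 12 + 43 = 55

55


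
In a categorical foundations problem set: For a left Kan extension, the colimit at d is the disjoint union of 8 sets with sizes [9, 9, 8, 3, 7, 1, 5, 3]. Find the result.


Pointwise, the left Kan extension (Lan_F H)(d) is the colimit, indexed
by the comma category (F downarrow d), of H composed with the
projection (F downarrow d) -> C. Here that colimit is given
as a coproduct (disjoint union) of sets, so its cardinality is the
sum of the sizes of the summands.
Coproduct of sets with sizes: 9 + 9 + 8 + 3 + 7 + 1 + 5 + 3
= 45

45


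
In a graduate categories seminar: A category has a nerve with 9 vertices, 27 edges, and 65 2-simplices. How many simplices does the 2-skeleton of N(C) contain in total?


The 2-skeleton of the nerve N(C) consists of simplices in dimensions 0, 1, 2:
  |N(C)_0| = 9 (objects)
  |N(C)_1| = 27 (morphisms)
  |N(C)_2| = 65 (composable pairs)
Total = 9 + 27 + 65 = 101

101


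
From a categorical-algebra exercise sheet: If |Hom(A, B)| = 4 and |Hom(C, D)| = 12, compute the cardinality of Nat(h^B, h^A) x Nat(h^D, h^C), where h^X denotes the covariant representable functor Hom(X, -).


By the Yoneda lemma, Nat(h^B, h^A) is isomorphic to Hom(A, B),
so |Nat(h^B, h^A)| = |Hom(A, B)| and |Nat(h^D, h^C)| = |Hom(C, D)|.
|Hom(A, B)| = 4, |Hom(C, D)| = 12.
|Nat(h^B, h^A) x Nat(h^D, h^C)| = 4 * 12 = 48

48


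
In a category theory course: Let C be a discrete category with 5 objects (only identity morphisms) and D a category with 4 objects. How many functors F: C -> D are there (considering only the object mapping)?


A functor from a discrete category C to D is determined by
where each object maps. Each of the 5 objects of C can map
to any of the 4 objects of D independently.
Number of functors = 4^5 = 1024

1024


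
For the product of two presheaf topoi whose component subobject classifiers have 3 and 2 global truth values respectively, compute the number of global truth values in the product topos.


In a product of presheaf topoi E_1 x E_2, the subobject classifier
is Omega = Omega_1 x Omega_2 (componentwise), so
|Omega(top)| = |Omega_1(top_1)| * |Omega_2(top_2)|.
= 3 * 2 = 6.

6


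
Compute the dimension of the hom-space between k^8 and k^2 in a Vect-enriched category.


In Vect-enriched categories, Hom(k^n, k^m) is the space of m x n matrices.
dim(Hom(k^8, k^2)) = 2 * 8 = 16

16


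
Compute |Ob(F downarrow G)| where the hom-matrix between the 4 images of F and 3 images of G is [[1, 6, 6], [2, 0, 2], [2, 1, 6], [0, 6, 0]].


Objects of (F downarrow G) are triples (a, b, h: F(a)->G(b)).
The count equals the sum of all entries in the hom-matrix.
sum(row 0) = 13
sum(row 1) = 4
sum(row 2) = 9
sum(row 3) = 6
Grand total = 32

32


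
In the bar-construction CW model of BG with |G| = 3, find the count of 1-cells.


In the bar-construction CW model of BG, the n-cells are indexed by
n-tuples [g_1|...|g_n] of non-identity elements of G (degenerate
simplices with some g_i = e do not contribute cells), so there are
(|G| - 1)^n n-cells.
For dim = 1 with |G| = 3:
cells = (3 - 1)^1 = 2^1 = 2

2


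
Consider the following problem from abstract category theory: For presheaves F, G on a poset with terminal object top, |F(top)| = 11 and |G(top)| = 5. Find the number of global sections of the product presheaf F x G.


Global sections of a presheaf on a poset with terminal top satisfy
Gamma(H) ~ H(top). Presheaves admit pointwise products, so
(F x G)(top) = F(top) x G(top) (Cartesian product).
|Gamma(F x G)| = |F(top)| * |G(top)| = 11 * 5 = 55.

55


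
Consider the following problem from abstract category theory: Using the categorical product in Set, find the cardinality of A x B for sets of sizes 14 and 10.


In Set, the product A x B is the Cartesian product.
By the universal property, |A x B| = |A| * |B|.
|A x B| = 14 * 10 = 140

140


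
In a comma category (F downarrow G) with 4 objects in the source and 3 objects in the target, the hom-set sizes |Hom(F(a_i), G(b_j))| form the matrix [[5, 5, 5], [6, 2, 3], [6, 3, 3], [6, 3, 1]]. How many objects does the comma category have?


Objects of (F downarrow G) are triples (a, b, h: F(a)->G(b)).
The count equals the sum of all entries in the hom-matrix.
sum(row 0) = 15
sum(row 1) = 11
sum(row 2) = 12
sum(row 3) = 10
Grand total = 48

48


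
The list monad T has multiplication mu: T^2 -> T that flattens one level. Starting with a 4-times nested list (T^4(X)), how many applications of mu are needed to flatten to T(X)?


Each application of mu: T^2 -> T removes one layer of nesting.
Starting at depth 4 (i.e., T^4(X)), we need to reach T(X).
Number of mu applications = 4 - 1 = 3

3


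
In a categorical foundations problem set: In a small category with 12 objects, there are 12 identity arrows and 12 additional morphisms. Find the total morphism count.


Each object has an identity morphism, giving 12 identities.
Adding the 12 non-identity morphisms:
Total = 12 + 12 = 24

24


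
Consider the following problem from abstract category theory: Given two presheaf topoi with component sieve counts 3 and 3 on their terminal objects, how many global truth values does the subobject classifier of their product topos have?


In a product of presheaf topoi E_1 x E_2, the subobject classifier
is Omega = Omega_1 x Omega_2 (componentwise), so
|Omega(top)| = |Omega_1(top_1)| * |Omega_2(top_2)|.
= 3 * 3 = 9.

9


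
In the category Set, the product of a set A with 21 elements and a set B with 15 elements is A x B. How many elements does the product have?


In Set, the product A x B is the Cartesian product.
By the universal property, |A x B| = |A| * |B|.
|A x B| = 21 * 15 = 315

315


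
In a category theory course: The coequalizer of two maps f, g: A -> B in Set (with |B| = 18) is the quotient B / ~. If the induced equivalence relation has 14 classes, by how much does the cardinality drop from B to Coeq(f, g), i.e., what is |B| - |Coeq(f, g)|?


The coequalizer Coeq(f, g) = B / ~ has one element per equivalence class.
|B| = 18, |Coeq(f, g)| = 14.
|B| - |Coeq(f, g)| = 18 - 14 = 4.

4


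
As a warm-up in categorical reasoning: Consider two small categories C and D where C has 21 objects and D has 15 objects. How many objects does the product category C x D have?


The product category C x D has objects that are pairs (c, d).
Number of pairs = |Ob(C)| * |Ob(D)| = 21 * 15 = 315

315


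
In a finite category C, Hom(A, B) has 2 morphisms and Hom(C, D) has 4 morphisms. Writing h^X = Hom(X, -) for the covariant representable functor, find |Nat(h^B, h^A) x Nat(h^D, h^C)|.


By the Yoneda lemma, Nat(h^B, h^A) is isomorphic to Hom(A, B),
so |Nat(h^B, h^A)| = |Hom(A, B)| and |Nat(h^D, h^C)| = |Hom(C, D)|.
|Hom(A, B)| = 2, |Hom(C, D)| = 4.
|Nat(h^B, h^A) x Nat(h^D, h^C)| = 2 * 4 = 8

8


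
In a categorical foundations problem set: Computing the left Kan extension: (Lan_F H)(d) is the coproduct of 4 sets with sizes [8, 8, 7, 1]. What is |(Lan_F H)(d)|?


Pointwise, the left Kan extension (Lan_F H)(d) is the colimit, indexed
by the comma category (F downarrow d), of H composed with the
projection (F downarrow d) -> C. Here that colimit is given
as a coproduct (disjoint union) of sets, so its cardinality is the
sum of the sizes of the summands.
Coproduct of sets with sizes: 8 + 8 + 7 + 1
= 24

24


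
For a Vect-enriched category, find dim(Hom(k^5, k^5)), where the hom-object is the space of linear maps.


In Vect-enriched categories, Hom(k^n, k^m) is the space of m x n matrices.
dim(Hom(k^5, k^5)) = 5 * 5 = 25

25


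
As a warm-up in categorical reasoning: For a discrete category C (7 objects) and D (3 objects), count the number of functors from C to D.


A functor from a discrete category C to D is determined by
where each object maps. Each of the 7 objects of C can map
to any of the 3 objects of D independently.
Number of functors = 3^7 = 2187

2187


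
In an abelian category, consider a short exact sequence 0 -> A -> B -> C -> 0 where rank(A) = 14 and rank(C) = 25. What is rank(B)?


For a short exact sequence 0 -> A -> B -> C -> 0,
rank is additive: rank(B) = rank(A) + rank(C).
rank(B) = 14 + 25 = 39

39


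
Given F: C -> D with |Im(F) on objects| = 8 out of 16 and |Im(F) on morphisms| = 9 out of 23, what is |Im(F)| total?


The image of F consists of distinct objects and distinct morphisms.
|Im(F)| on objects = 8
|Im(F)| on morphisms = 9
Total image cardinality = 8 + 9 = 17

17


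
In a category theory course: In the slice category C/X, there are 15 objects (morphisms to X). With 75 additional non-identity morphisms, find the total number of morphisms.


In the slice category C/X, objects are morphisms to X.
Identity morphisms: 15 (one per object of C/X).
Non-identity morphisms: 75.
Total = 15 + 75 = 90

90


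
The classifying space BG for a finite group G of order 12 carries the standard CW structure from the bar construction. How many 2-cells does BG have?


In the bar-construction CW model of BG, the n-cells are indexed by
n-tuples [g_1|...|g_n] of non-identity elements of G (degenerate
simplices with some g_i = e do not contribute cells), so there are
(|G| - 1)^n n-cells.
For dim = 2 with |G| = 12:
cells = (12 - 1)^2 = 11^2 = 121

121


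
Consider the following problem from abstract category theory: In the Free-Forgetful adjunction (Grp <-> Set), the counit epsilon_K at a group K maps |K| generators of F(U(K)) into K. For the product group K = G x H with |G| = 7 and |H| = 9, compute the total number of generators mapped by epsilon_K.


The counit epsilon_K: F(U(K)) -> K of the Free-Forgetful adjunction
maps |K| generators of F(U(K)) into K. For K = G x H (the product group),
|G x H| = |G| * |H|.
Total generators mapped = 7 * 9 = 63.

63


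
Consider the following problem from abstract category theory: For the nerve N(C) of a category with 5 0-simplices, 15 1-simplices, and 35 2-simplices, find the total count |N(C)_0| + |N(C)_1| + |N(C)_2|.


The 2-skeleton of the nerve N(C) consists of simplices in dimensions 0, 1, 2:
  |N(C)_0| = 5 (objects)
  |N(C)_1| = 15 (morphisms)
  |N(C)_2| = 35 (composable pairs)
Total = 5 + 15 + 35 = 55

55


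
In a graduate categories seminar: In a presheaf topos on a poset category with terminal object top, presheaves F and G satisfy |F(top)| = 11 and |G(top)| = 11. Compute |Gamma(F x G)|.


Global sections of a presheaf on a poset with terminal top satisfy
Gamma(H) ~ H(top). Presheaves admit pointwise products, so
(F x G)(top) = F(top) x G(top) (Cartesian product).
|Gamma(F x G)| = |F(top)| * |G(top)| = 11 * 11 = 121.

121


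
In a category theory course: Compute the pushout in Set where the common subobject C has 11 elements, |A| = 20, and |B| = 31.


The pushout A +_C B identifies the images of C in A and B.
|A +_C B| = |A| + |B| - |C| (for injections).
= 20 + 31 - 11 = 40

40


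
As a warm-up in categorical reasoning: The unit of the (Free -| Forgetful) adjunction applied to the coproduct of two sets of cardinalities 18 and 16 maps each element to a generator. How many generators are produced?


The unit eta_X: X -> U(F(X)) of the Free-Forgetful adjunction
maps each element of X to a generator of F(X). For X = S + T (disjoint
union in Set), |S + T| = |S| + |T|.
Total mappings = 18 + 16 = 34.

34


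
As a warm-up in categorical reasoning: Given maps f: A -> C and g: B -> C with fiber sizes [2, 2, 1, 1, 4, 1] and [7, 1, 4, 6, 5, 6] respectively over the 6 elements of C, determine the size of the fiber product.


The pullback A x_C B consists of pairs (a, b) with f(a) = g(b).
For each element c in C, the fiber product has |f^-1(c)| * |g^-1(c)| elements.
Summing over C: 2 * 7 + 2 * 1 + 1 * 4 + 1 * 6 + 4 * 5 + 1 * 6
= 14 + 2 + 4 + 6 + 20 + 6 = 52

52


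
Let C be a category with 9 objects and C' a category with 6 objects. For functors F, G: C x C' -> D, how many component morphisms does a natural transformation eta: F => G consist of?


A natural transformation eta: F => G assigns one component morphism per
object of the domain category.
The domain is the product category C x C', so
|Ob(C x C')| = |Ob(C)| * |Ob(C')| = 9 * 6 = 54.
Therefore eta has 54 component morphisms.

54


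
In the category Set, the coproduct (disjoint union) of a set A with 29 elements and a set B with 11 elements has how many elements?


In Set, the coproduct A + B is the disjoint union.
|A + B| = |A| + |B| = 29 + 11 = 40

40


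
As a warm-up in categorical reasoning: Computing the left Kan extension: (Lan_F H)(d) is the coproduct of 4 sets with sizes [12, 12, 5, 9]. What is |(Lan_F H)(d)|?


Pointwise, the left Kan extension (Lan_F H)(d) is the colimit, indexed
by the comma category (F downarrow d), of H composed with the
projection (F downarrow d) -> C. Here that colimit is given
as a coproduct (disjoint union) of sets, so its cardinality is the
sum of the sizes of the summands.
Coproduct of sets with sizes: 12 + 12 + 5 + 9
= 38

38


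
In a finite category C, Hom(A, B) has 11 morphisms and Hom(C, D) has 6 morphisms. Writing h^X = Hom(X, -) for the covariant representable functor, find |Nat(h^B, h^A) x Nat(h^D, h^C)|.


By the Yoneda lemma, Nat(h^B, h^A) is isomorphic to Hom(A, B),
so |Nat(h^B, h^A)| = |Hom(A, B)| and |Nat(h^D, h^C)| = |Hom(C, D)|.
|Hom(A, B)| = 11, |Hom(C, D)| = 6.
|Nat(h^B, h^A) x Nat(h^D, h^C)| = 11 * 6 = 66

66


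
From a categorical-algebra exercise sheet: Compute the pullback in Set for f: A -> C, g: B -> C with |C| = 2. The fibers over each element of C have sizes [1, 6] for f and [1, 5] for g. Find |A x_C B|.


The pullback A x_C B consists of pairs (a, b) with f(a) = g(b).
For each element c in C, the fiber product has |f^-1(c)| * |g^-1(c)| elements.
Summing over C: 1 * 1 + 6 * 5
= 1 + 30 = 31

31


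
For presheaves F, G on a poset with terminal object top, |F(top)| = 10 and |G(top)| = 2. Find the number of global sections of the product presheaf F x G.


Global sections of a presheaf on a poset with terminal top satisfy
Gamma(H) ~ H(top). Presheaves admit pointwise products, so
(F x G)(top) = F(top) x G(top) (Cartesian product).
|Gamma(F x G)| = |F(top)| * |G(top)| = 10 * 2 = 20.

20


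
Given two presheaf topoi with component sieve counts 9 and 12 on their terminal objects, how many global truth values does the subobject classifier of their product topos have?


In a product of presheaf topoi E_1 x E_2, the subobject classifier
is Omega = Omega_1 x Omega_2 (componentwise), so
|Omega(top)| = |Omega_1(top_1)| * |Omega_2(top_2)|.
= 9 * 12 = 108.

108


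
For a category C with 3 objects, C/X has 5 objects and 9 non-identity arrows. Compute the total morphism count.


In the slice category C/X, objects are morphisms to X.
Identity morphisms: 5 (one per object of C/X).
Non-identity morphisms: 9.
Total = 5 + 9 = 14

14


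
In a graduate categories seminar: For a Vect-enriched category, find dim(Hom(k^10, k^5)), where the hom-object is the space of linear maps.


In Vect-enriched categories, Hom(k^n, k^m) is the space of m x n matrices.
dim(Hom(k^10, k^5)) = 5 * 10 = 50

50


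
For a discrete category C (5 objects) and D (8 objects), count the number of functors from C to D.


A functor from a discrete category C to D is determined by
where each object maps. Each of the 5 objects of C can map
to any of the 8 objects of D independently.
Number of functors = 8^5 = 32768

32768


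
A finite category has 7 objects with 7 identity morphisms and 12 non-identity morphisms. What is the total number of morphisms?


Each object has an identity morphism, giving 7 identities.
Adding the 12 non-identity morphisms:
Total = 7 + 12 = 19

19


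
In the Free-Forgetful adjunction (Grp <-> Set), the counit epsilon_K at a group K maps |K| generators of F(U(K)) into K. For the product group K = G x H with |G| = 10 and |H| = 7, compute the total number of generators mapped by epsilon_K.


The counit epsilon_K: F(U(K)) -> K of the Free-Forgetful adjunction
maps |K| generators of F(U(K)) into K. For K = G x H (the product group),
|G x H| = |G| * |H|.
Total generators mapped = 10 * 7 = 70.

70


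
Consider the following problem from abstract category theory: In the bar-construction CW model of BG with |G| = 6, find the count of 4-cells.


In the bar-construction CW model of BG, the n-cells are indexed by
n-tuples [g_1|...|g_n] of non-identity elements of G (degenerate
simplices with some g_i = e do not contribute cells), so there are
(|G| - 1)^n n-cells.
For dim = 4 with |G| = 6:
cells = (6 - 1)^4 = 5^4 = 625

625


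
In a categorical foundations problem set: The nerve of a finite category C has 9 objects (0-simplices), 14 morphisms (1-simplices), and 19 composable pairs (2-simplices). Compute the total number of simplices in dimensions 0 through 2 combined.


The 2-skeleton of the nerve N(C) consists of simplices in dimensions 0, 1, 2:
  |N(C)_0| = 9 (objects)
  |N(C)_1| = 14 (morphisms)
  |N(C)_2| = 19 (composable pairs)
Total = 9 + 14 + 19 = 42

42


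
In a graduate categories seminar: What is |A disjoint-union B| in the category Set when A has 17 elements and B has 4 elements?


In Set, the coproduct A + B is the disjoint union.
|A + B| = |A| + |B| = 17 + 4 = 21

21


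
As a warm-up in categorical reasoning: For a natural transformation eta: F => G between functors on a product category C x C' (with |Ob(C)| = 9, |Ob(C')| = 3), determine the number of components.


A natural transformation eta: F => G assigns one component morphism per
object of the domain category.
The domain is the product category C x C', so
|Ob(C x C')| = |Ob(C)| * |Ob(C')| = 9 * 3 = 27.
Therefore eta has 27 component morphisms.

27


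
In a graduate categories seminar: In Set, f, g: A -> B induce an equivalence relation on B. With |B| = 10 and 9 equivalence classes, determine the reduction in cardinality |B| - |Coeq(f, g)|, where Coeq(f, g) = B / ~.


The coequalizer Coeq(f, g) = B / ~ has one element per equivalence class.
|B| = 10, |Coeq(f, g)| = 9.
|B| - |Coeq(f, g)| = 10 - 9 = 1.

1


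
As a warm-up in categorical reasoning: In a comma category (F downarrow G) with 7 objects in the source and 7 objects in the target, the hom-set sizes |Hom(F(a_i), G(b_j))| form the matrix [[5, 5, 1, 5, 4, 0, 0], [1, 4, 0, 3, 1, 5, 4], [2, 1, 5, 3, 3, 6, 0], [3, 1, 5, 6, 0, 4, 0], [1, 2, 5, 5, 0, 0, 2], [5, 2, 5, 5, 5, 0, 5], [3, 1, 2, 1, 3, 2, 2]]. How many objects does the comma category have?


Objects of (F downarrow G) are triples (a, b, h: F(a)->G(b)).
The count equals the sum of all entries in the hom-matrix.
sum(row 0) = 20
sum(row 1) = 18
sum(row 2) = 20
sum(row 3) = 19
sum(row 4) = 15
sum(row 5) = 27
sum(row 6) = 14
Grand total = 133

133


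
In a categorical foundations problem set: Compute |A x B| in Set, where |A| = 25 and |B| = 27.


In Set, the product A x B is the Cartesian product.
By the universal property, |A x B| = |A| * |B|.
|A x B| = 25 * 27 = 675

675


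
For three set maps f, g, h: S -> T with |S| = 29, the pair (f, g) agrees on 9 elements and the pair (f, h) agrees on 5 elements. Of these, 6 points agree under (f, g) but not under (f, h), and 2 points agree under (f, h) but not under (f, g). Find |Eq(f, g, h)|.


Eq(f, g, h) is the triple-agreement set: points in S where all three
maps take the same value. Using inclusion-exclusion on the pairwise data:
Pair (f, g) agrees on 9 points; pair (f, h) on 5 points.
Points agreeing under (f, g) but not (f, h) = 6; under (f, h) but not (f, g) = 2.
Triple-agreement = agreement-in-(f, g) minus points that agree under (f, g) but not (f, h):
|Eq(f, g, h)| = 9 - 6 = 3
(cross-check via (f, h): 5 - 2 = 3.)

3


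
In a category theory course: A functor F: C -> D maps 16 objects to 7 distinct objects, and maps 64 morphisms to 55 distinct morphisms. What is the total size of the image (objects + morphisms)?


The image of F consists of distinct objects and distinct morphisms.
|Im(F)| on objects = 7
|Im(F)| on morphisms = 55
Total image cardinality = 7 + 55 = 62

62


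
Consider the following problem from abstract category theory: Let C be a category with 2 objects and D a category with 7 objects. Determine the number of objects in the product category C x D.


The product category C x D has objects that are pairs (c, d).
Number of pairs = |Ob(C)| * |Ob(D)| = 2 * 7 = 14

14


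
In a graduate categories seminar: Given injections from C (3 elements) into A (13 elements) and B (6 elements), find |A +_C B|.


The pushout A +_C B identifies the images of C in A and B.
|A +_C B| = |A| + |B| - |C| (for injections).
= 13 + 6 - 3 = 16

16


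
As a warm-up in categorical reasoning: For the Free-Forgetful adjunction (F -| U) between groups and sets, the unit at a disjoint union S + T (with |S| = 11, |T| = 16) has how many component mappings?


The unit eta_X: X -> U(F(X)) of the Free-Forgetful adjunction
maps each element of X to a generator of F(X). For X = S + T (disjoint
union in Set), |S + T| = |S| + |T|.
Total mappings = 11 + 16 = 27.

27


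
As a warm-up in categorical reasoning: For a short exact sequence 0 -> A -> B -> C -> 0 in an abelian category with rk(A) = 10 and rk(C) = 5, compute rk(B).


For a short exact sequence 0 -> A -> B -> C -> 0,
rank is additive: rank(B) = rank(A) + rank(C).
rank(B) = 10 + 5 = 15

15


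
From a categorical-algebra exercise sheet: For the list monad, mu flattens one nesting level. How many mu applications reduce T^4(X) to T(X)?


Each application of mu: T^2 -> T removes one layer of nesting.
Starting at depth 4 (i.e., T^4(X)), we need to reach T(X).
Number of mu applications = 4 - 1 = 3

3


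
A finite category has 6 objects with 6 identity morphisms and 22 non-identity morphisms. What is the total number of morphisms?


Each object has an identity morphism, giving 6 identities.
Adding the 22 non-identity morphisms:
Total = 6 + 22 = 28

28


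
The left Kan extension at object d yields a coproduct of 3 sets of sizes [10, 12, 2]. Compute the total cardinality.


Pointwise, the left Kan extension (Lan_F H)(d) is the colimit, indexed
by the comma category (F downarrow d), of H composed with the
projection (F downarrow d) -> C. Here that colimit is given
as a coproduct (disjoint union) of sets, so its cardinality is the
sum of the sizes of the summands.
Coproduct of sets with sizes: 10 + 12 + 2
= 24

24


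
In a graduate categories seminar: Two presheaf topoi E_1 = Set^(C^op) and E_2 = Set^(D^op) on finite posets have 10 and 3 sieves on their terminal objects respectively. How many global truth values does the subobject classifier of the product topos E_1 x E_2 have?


In a product of presheaf topoi E_1 x E_2, the subobject classifier
is Omega = Omega_1 x Omega_2 (componentwise), so
|Omega(top)| = |Omega_1(top_1)| * |Omega_2(top_2)|.
= 10 * 3 = 30.

30


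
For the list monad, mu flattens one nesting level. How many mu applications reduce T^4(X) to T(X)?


Each application of mu: T^2 -> T removes one layer of nesting.
Starting at depth 4 (i.e., T^4(X)), we need to reach T(X).
Number of mu applications = 4 - 1 = 3

3


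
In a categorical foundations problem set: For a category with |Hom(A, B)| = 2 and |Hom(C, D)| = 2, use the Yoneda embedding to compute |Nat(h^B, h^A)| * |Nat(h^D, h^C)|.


By the Yoneda lemma, Nat(h^B, h^A) is isomorphic to Hom(A, B),
so |Nat(h^B, h^A)| = |Hom(A, B)| and |Nat(h^D, h^C)| = |Hom(C, D)|.
|Hom(A, B)| = 2, |Hom(C, D)| = 2.
|Nat(h^B, h^A) x Nat(h^D, h^C)| = 2 * 2 = 4

4


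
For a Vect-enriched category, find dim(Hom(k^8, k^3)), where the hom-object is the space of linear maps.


In Vect-enriched categories, Hom(k^n, k^m) is the space of m x n matrices.
dim(Hom(k^8, k^3)) = 3 * 8 = 24

24


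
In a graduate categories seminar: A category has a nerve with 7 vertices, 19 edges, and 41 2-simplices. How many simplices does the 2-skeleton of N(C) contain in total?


The 2-skeleton of the nerve N(C) consists of simplices in dimensions 0, 1, 2:
  |N(C)_0| = 7 (objects)
  |N(C)_1| = 19 (morphisms)
  |N(C)_2| = 41 (composable pairs)
Total = 7 + 19 + 41 = 67

67


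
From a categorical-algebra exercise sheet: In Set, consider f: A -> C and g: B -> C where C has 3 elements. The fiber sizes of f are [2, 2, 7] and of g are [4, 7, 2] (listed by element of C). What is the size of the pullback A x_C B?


The pullback A x_C B consists of pairs (a, b) with f(a) = g(b).
For each element c in C, the fiber product has |f^-1(c)| * |g^-1(c)| elements.
Summing over C: 2 * 4 + 2 * 7 + 7 * 2
= 8 + 14 + 14 = 36

36


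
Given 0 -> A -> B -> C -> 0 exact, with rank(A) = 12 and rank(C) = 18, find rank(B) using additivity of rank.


For a short exact sequence 0 -> A -> B -> C -> 0,
rank is additive: rank(B) = rank(A) + rank(C).
rank(B) = 12 + 18 = 30

30


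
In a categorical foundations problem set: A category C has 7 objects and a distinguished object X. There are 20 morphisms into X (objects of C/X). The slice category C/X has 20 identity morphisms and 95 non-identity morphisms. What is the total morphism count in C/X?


In the slice category C/X, objects are morphisms to X.
Identity morphisms: 20 (one per object of C/X).
Non-identity morphisms: 95.
Total = 20 + 95 = 115

115


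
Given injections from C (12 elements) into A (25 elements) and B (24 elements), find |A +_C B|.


The pushout A +_C B identifies the images of C in A and B.
|A +_C B| = |A| + |B| - |C| (for injections).
= 25 + 24 - 12 = 37

37


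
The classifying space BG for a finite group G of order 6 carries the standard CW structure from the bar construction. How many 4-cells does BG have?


In the bar-construction CW model of BG, the n-cells are indexed by
n-tuples [g_1|...|g_n] of non-identity elements of G (degenerate
simplices with some g_i = e do not contribute cells), so there are
(|G| - 1)^n n-cells.
For dim = 4 with |G| = 6:
cells = (6 - 1)^4 = 5^4 = 625

625


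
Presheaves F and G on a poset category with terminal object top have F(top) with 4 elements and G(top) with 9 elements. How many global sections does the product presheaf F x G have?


Global sections of a presheaf on a poset with terminal top satisfy
Gamma(H) ~ H(top). Presheaves admit pointwise products, so
(F x G)(top) = F(top) x G(top) (Cartesian product).
|Gamma(F x G)| = |F(top)| * |G(top)| = 4 * 9 = 36.

36


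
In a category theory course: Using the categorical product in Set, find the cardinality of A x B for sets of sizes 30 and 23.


In Set, the product A x B is the Cartesian product.
By the universal property, |A x B| = |A| * |B|.
|A x B| = 30 * 23 = 690

690
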